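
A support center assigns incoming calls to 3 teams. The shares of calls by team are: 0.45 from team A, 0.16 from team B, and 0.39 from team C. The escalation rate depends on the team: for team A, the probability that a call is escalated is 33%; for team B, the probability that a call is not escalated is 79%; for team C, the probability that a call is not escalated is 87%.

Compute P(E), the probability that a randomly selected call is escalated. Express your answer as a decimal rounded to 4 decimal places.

0.2328

P(E|B) = 1 − 0.79 = 0.21.
P(E|C) = 1 − 0.87 = 0.13.
P(E) = P(E|A)·P(A) + P(E|B)·P(B) + P(E|C)·P(C)
      = 0.33·0.45 + 0.21·0.16 + 0.13·0.39
      = 0.1485 + 0.0336 + 0.0507 = 0.2328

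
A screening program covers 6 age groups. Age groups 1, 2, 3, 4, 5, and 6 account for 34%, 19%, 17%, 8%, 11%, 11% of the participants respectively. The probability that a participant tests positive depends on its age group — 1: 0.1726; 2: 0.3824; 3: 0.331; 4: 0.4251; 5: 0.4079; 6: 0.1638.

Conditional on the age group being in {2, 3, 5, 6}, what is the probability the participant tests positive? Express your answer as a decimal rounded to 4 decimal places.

P(T|S) ≈ 0.3307

Let S = {2, 3, 5, 6}.
P(S) = 0.19 + 0.17 + 0.11 + 0.11 = 0.58.
P(T ∩ S) = 0.3824·0.19 + 0.331·0.17 + 0.4079·0.11 + 0.1638·0.11 = 0.072656 + 0.05627 + 0.044869 + 0.018018 = 0.191813.
P(T | S) = 0.191813 / 0.58 = 0.330712…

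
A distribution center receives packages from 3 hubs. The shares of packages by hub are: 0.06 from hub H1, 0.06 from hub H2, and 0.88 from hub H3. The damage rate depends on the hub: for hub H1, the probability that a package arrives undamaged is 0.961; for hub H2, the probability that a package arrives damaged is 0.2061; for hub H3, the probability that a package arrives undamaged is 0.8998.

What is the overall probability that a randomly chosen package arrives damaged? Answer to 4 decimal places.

P(D|H1) = 1 − 0.961 = 0.039.
P(D|H3) = 1 − 0.8998 = 0.1002.
Using total probability over the partition,
P(D) = P(D|H1)·P(H1) + P(D|H2)·P(H2) + P(D|H3)·P(H3)
      = 0.039·0.06 + 0.2061·0.06 + 0.1002·0.88
      = 0.00234 + 0.012366 + 0.088176 = 0.102882

0.1029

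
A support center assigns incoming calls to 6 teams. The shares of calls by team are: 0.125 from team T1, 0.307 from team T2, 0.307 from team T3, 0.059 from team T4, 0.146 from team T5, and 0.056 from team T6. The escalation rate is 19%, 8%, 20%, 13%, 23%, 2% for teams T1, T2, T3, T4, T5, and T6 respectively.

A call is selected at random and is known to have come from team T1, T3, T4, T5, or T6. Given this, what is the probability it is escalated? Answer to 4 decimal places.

P(E|S) ≈ 0.1840

Let S = {T1, T3, T4, T5, T6}.
P(S) = 0.125 + 0.307 + 0.059 + 0.146 + 0.056 = 0.693.
P(E ∩ S) = 0.19·0.125 + 0.2·0.307 + 0.13·0.059 + 0.23·0.146 + 0.02·0.056 = 0.02375 + 0.0614 + 0.00767 + 0.03358 + 0.00112 = 0.12752.
P(E | S) = 0.12752 / 0.693 = 0.184012…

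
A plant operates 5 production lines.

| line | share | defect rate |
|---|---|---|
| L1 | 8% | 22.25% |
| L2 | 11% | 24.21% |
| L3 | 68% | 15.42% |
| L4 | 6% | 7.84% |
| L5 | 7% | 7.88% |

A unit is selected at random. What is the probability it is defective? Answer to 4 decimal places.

P(D) ≈ 0.1595

Using total probability over the partition,
P(D) = P(D|L1)·P(L1) + P(D|L2)·P(L2) + P(D|L3)·P(L3) + P(D|L4)·P(L4) + P(D|L5)·P(L5)
      = 0.2225·0.08 + 0.2421·0.11 + 0.1542·0.68 + 0.0784·0.06 + 0.0788·0.07
      = 0.0178 + 0.026631 + 0.104856 + 0.004704 + 0.005516 = 0.159507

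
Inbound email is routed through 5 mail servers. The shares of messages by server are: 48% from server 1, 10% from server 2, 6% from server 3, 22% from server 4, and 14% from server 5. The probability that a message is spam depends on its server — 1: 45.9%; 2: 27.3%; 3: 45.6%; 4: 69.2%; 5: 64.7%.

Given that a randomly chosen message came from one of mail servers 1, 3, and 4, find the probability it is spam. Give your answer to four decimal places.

Let J = {1, 3, 4}.
P(J) = 0.48 + 0.06 + 0.22 = 0.76.
P(S ∩ J) = 0.459·0.48 + 0.456·0.06 + 0.692·0.22 = 0.22032 + 0.02736 + 0.15224 = 0.39992.
P(S | J) = 0.39992 / 0.76 = 0.526211…

P(S|J) ≈ 0.5262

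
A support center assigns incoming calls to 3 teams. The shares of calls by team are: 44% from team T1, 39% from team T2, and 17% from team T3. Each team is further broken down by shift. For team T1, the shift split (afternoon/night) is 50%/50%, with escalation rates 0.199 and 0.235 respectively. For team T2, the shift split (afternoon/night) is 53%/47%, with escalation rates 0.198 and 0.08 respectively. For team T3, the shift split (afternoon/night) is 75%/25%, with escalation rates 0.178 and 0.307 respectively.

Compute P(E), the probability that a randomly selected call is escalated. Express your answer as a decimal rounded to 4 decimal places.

0.1868

P(E|T1) = 0.5·0.199 + 0.5·0.235 = 0.0995 + 0.1175 = 0.217
P(E|T2) = 0.53·0.198 + 0.47·0.08 = 0.10494 + 0.0376 = 0.14254
P(E|T3) = 0.75·0.178 + 0.25·0.307 = 0.1335 + 0.07675 = 0.21025
Then overall,
P(E) = 0.44·0.217 + 0.39·0.14254 + 0.17·0.21025
      = 0.09548 + 0.0555906 + 0.0357425 = 0.1868131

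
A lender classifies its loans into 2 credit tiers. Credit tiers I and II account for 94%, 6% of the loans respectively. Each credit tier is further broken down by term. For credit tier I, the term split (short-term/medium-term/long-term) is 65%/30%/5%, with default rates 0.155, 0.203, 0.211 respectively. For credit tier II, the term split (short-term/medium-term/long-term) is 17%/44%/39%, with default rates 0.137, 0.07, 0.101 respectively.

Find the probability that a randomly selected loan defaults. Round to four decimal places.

0.1675

P(D|I) = 0.65·0.155 + 0.3·0.203 + 0.05·0.211 = 0.10075 + 0.0609 + 0.01055 = 0.1722
P(D|II) = 0.17·0.137 + 0.44·0.07 + 0.39·0.101 = 0.02329 + 0.0308 + 0.03939 = 0.09348
Then overall,
P(D) = 0.94·0.1722 + 0.06·0.09348
      = 0.161868 + 0.0056088 = 0.1674768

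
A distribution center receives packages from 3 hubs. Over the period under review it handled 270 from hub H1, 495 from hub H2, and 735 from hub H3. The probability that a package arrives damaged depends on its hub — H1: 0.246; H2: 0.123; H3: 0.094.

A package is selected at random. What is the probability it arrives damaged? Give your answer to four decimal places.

Total: 270 + 495 + 735 = 1500.
P(H1) = 270/1500 = 0.18. P(H2) = 495/1500 = 0.33. P(H3) = 735/1500 = 0.49.
By the law of total probability,
P(D) = P(D|H1)·P(H1) + P(D|H2)·P(H2) + P(D|H3)·P(H3)
      = 0.246·0.18 + 0.123·0.33 + 0.094·0.49
      = 0.04428 + 0.04059 + 0.04606 = 0.13093

P(D) ≈ 0.1309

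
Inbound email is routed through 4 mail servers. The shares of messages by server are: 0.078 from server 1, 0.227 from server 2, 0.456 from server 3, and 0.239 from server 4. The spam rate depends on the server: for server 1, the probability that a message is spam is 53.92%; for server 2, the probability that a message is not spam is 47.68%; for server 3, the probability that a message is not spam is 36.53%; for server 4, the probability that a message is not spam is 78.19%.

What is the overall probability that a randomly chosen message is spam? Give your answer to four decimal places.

P(S|2) = 1 − 0.4768 = 0.5232.
P(S|3) = 1 − 0.3653 = 0.6347.
P(S|4) = 1 − 0.7819 = 0.2181.
P(S) = P(S|1)·P(1) + P(S|2)·P(2) + P(S|3)·P(3) + P(S|4)·P(4)
      = 0.5392·0.078 + 0.5232·0.227 + 0.6347·0.456 + 0.2181·0.239
      = 0.0420576 + 0.1187664 + 0.2894232 + 0.0521259 = 0.5023731

P(S) ≈ 0.5024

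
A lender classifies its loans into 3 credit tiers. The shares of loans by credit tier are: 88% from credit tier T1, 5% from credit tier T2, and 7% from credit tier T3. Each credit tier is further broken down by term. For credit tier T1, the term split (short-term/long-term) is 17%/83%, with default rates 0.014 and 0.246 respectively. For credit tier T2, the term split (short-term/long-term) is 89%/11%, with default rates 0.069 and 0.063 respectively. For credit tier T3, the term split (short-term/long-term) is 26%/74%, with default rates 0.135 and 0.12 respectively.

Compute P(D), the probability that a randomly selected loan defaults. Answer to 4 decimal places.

P(D|T1) = 0.17·0.014 + 0.83·0.246 = 0.00238 + 0.20418 = 0.20656
P(D|T2) = 0.89·0.069 + 0.11·0.063 = 0.06141 + 0.00693 = 0.06834
P(D|T3) = 0.26·0.135 + 0.74·0.12 = 0.0351 + 0.0888 = 0.1239
Then overall,
P(D) = 0.88·0.20656 + 0.05·0.06834 + 0.07·0.1239
      = 0.1817728 + 0.003417 + 0.008673 = 0.1938628

0.1939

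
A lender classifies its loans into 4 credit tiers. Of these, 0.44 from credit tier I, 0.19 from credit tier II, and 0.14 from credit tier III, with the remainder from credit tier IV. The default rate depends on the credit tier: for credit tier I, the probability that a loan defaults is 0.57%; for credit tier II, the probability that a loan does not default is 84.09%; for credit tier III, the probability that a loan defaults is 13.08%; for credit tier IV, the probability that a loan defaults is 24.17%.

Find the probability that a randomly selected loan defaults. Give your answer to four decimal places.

0.1066

P(IV) = 1 − (0.44 + 0.19 + 0.14) = 0.23.
P(D|II) = 1 − 0.8409 = 0.1591.
P(D) = P(D|I)·P(I) + P(D|II)·P(II) + P(D|III)·P(III) + P(D|IV)·P(IV)
      = 0.0057·0.44 + 0.1591·0.19 + 0.1308·0.14 + 0.2417·0.23
      = 0.002508 + 0.030229 + 0.018312 + 0.055591 = 0.10664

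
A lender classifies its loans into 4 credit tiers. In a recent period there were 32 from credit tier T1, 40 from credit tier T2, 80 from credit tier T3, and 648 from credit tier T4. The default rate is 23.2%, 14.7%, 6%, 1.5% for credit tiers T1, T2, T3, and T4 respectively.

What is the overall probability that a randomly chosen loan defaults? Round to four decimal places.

0.0348

Total: 32 + 40 + 80 + 648 = 800.
P(T1) = 32/800 = 0.04. P(T2) = 40/800 = 0.05. P(T3) = 80/800 = 0.1. P(T4) = 648/800 = 0.81.
P(D) = P(D|T1)·P(T1) + P(D|T2)·P(T2) + P(D|T3)·P(T3) + P(D|T4)·P(T4)
      = 0.232·0.04 + 0.147·0.05 + 0.06·0.1 + 0.015·0.81
      = 0.00928 + 0.00735 + 0.006 + 0.01215 = 0.03478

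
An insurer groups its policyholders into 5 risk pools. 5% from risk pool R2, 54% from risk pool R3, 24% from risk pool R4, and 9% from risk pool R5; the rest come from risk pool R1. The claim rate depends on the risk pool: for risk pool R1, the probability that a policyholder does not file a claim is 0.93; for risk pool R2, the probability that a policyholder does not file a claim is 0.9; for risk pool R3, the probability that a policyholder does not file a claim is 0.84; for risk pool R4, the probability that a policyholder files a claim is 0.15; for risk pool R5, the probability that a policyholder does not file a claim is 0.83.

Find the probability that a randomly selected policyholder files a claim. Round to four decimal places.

P(R1) = 1 − (0.05 + 0.54 + 0.24 + 0.09) = 0.08.
P(C|R1) = 1 − 0.93 = 0.07.
P(C|R2) = 1 − 0.9 = 0.1.
P(C|R3) = 1 − 0.84 = 0.16.
P(C|R5) = 1 − 0.83 = 0.17.
Using total probability over the partition,
P(C) = P(C|R1)·P(R1) + P(C|R2)·P(R2) + P(C|R3)·P(R3) + P(C|R4)·P(R4) + P(C|R5)·P(R5)
      = 0.07·0.08 + 0.1·0.05 + 0.16·0.54 + 0.15·0.24 + 0.17·0.09
      = 0.0056 + 0.005 + 0.0864 + 0.036 + 0.0153 = 0.1483

P(C) ≈ 0.1483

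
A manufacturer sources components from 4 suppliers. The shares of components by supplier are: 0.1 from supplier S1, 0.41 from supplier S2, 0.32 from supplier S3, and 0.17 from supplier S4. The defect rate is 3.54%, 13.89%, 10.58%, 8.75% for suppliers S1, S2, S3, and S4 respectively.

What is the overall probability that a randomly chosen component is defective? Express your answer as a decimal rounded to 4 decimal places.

0.1092

Summing over the partition,
P(D) = P(D|S1)·P(S1) + P(D|S2)·P(S2) + P(D|S3)·P(S3) + P(D|S4)·P(S4)
      = 0.0354·0.1 + 0.1389·0.41 + 0.1058·0.32 + 0.0875·0.17
      = 0.00354 + 0.056949 + 0.033856 + 0.014875 = 0.10922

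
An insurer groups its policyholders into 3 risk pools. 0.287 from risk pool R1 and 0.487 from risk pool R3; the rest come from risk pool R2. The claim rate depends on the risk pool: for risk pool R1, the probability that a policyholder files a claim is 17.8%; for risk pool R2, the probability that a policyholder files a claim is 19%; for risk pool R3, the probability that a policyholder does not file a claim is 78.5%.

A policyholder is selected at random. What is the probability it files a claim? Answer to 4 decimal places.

P(R2) = 1 − (0.287 + 0.487) = 0.226.
P(C|R3) = 1 − 0.785 = 0.215.
P(C) = P(C|R1)·P(R1) + P(C|R2)·P(R2) + P(C|R3)·P(R3)
      = 0.178·0.287 + 0.19·0.226 + 0.215·0.487
      = 0.051086 + 0.04294 + 0.104705 = 0.198731

0.1987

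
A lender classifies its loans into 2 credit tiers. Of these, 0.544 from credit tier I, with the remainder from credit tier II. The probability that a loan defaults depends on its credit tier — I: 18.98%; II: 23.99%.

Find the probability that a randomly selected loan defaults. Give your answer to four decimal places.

P(II) = 1 − (0.544) = 0.456.
P(D) = P(D|I)·P(I) + P(D|II)·P(II)
      = 0.1898·0.544 + 0.2399·0.456
      = 0.1032512 + 0.1093944 = 0.2126456

P(D) ≈ 0.2126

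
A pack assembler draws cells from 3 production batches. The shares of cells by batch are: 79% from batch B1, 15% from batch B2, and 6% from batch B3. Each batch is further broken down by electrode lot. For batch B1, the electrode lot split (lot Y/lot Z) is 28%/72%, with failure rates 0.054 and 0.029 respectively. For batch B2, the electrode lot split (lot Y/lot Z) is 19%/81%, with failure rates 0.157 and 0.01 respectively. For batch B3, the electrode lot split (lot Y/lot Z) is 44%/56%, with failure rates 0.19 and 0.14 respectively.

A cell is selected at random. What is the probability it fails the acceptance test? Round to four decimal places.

0.0438

P(F|B1) = 0.28·0.054 + 0.72·0.029 = 0.01512 + 0.02088 = 0.036
P(F|B2) = 0.19·0.157 + 0.81·0.01 = 0.02983 + 0.0081 = 0.03793
P(F|B3) = 0.44·0.19 + 0.56·0.14 = 0.0836 + 0.0784 = 0.162
By total probability over the outer partition,
P(F) = 0.79·0.036 + 0.15·0.03793 + 0.06·0.162
      = 0.02844 + 0.0056895 + 0.00972 = 0.0438495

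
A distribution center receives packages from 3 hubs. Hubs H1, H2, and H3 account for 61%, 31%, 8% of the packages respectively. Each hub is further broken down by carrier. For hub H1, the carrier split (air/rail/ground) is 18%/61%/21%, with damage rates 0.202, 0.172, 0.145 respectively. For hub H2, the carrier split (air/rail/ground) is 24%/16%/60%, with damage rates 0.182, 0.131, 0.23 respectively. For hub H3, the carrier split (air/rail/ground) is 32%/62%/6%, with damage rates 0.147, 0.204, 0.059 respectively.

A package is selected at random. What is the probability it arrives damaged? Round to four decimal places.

0.1817

P(D|H1) = 0.18·0.202 + 0.61·0.172 + 0.21·0.145 = 0.03636 + 0.10492 + 0.03045 = 0.17173
P(D|H2) = 0.24·0.182 + 0.16·0.131 + 0.6·0.23 = 0.04368 + 0.02096 + 0.138 = 0.20264
P(D|H3) = 0.32·0.147 + 0.62·0.204 + 0.06·0.059 = 0.04704 + 0.12648 + 0.00354 = 0.17706
Then overall,
P(D) = 0.61·0.17173 + 0.31·0.20264 + 0.08·0.17706
      = 0.1047553 + 0.0628184 + 0.0141648 = 0.1817385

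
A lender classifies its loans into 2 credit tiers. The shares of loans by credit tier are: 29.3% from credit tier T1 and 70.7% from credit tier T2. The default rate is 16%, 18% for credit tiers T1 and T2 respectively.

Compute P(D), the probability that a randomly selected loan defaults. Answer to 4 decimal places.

P(D) = P(D|T1)·P(T1) + P(D|T2)·P(T2)
      = 0.16·0.293 + 0.18·0.707
      = 0.04688 + 0.12726 = 0.17414

0.1741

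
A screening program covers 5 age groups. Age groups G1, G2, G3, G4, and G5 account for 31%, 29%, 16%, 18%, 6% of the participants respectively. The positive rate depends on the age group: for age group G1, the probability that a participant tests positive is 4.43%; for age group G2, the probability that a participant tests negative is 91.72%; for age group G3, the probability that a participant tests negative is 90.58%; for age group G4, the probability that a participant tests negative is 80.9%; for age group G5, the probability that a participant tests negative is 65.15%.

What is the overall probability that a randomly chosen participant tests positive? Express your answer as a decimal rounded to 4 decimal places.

P(T) ≈ 0.1081

P(T|G2) = 1 − 0.9172 = 0.0828.
P(T|G3) = 1 − 0.9058 = 0.0942.
P(T|G4) = 1 − 0.809 = 0.191.
P(T|G5) = 1 − 0.6515 = 0.3485.
P(T) = P(T|G1)·P(G1) + P(T|G2)·P(G2) + P(T|G3)·P(G3) + P(T|G4)·P(G4) + P(T|G5)·P(G5)
      = 0.0443·0.31 + 0.0828·0.29 + 0.0942·0.16 + 0.191·0.18 + 0.3485·0.06
      = 0.013733 + 0.024012 + 0.015072 + 0.03438 + 0.02091 = 0.108107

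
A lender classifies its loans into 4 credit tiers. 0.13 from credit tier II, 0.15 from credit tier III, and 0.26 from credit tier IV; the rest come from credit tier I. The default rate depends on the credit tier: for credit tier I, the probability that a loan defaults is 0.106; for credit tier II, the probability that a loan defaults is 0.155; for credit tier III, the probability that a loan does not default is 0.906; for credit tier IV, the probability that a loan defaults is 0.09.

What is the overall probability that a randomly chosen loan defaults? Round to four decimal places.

P(D) ≈ 0.1064

P(I) = 1 − (0.13 + 0.15 + 0.26) = 0.46.
P(D|III) = 1 − 0.906 = 0.094.
Summing over the partition,
P(D) = P(D|I)·P(I) + P(D|II)·P(II) + P(D|III)·P(III) + P(D|IV)·P(IV)
      = 0.106·0.46 + 0.155·0.13 + 0.094·0.15 + 0.09·0.26
      = 0.04876 + 0.02015 + 0.0141 + 0.0234 = 0.10641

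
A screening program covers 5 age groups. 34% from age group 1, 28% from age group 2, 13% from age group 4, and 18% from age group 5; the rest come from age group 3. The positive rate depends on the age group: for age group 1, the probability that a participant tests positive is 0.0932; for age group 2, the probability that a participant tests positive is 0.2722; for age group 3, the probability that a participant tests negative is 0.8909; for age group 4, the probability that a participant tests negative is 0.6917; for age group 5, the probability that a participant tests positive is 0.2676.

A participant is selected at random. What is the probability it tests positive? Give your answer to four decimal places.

P(T) ≈ 0.2038

P(3) = 1 − (0.34 + 0.28 + 0.13 + 0.18) = 0.07.
P(T|3) = 1 − 0.8909 = 0.1091.
P(T|4) = 1 − 0.6917 = 0.3083.
Using total probability over the partition,
P(T) = P(T|1)·P(1) + P(T|2)·P(2) + P(T|3)·P(3) + P(T|4)·P(4) + P(T|5)·P(5)
      = 0.0932·0.34 + 0.2722·0.28 + 0.1091·0.07 + 0.3083·0.13 + 0.2676·0.18
      = 0.031688 + 0.076216 + 0.007637 + 0.040079 + 0.048168 = 0.203788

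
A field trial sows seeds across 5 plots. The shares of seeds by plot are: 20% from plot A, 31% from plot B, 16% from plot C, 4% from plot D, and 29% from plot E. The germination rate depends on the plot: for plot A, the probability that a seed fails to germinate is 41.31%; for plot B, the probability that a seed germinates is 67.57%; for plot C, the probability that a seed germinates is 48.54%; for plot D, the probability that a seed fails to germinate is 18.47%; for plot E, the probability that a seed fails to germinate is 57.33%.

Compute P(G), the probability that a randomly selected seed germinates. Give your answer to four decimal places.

P(G|A) = 1 − 0.4131 = 0.5869.
P(G|D) = 1 − 0.1847 = 0.8153.
P(G|E) = 1 − 0.5733 = 0.4267.
P(G) = P(G|A)·P(A) + P(G|B)·P(B) + P(G|C)·P(C) + P(G|D)·P(D) + P(G|E)·P(E)
      = 0.5869·0.2 + 0.6757·0.31 + 0.4854·0.16 + 0.8153·0.04 + 0.4267·0.29
      = 0.11738 + 0.209467 + 0.077664 + 0.032612 + 0.123743 = 0.560866

P(G) ≈ 0.5609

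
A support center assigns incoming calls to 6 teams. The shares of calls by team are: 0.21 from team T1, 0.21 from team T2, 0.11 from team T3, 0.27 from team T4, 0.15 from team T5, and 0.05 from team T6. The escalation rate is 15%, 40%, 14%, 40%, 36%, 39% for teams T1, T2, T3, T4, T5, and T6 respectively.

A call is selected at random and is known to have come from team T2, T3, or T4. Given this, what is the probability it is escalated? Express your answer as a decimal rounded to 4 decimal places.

0.3515

Let S = {T2, T3, T4}.
P(S) = 0.21 + 0.11 + 0.27 = 0.59.
P(E ∩ S) = 0.4·0.21 + 0.14·0.11 + 0.4·0.27 = 0.084 + 0.0154 + 0.108 = 0.2074.
P(E | S) = 0.2074 / 0.59 = 0.351525…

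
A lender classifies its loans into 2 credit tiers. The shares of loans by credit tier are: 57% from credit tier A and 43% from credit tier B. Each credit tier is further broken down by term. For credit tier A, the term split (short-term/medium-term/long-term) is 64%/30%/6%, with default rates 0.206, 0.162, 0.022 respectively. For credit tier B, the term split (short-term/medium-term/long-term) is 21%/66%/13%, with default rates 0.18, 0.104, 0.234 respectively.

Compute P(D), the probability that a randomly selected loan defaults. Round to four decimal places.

P(D|A) = 0.64·0.206 + 0.3·0.162 + 0.06·0.022 = 0.13184 + 0.0486 + 0.00132 = 0.18176
P(D|B) = 0.21·0.18 + 0.66·0.104 + 0.13·0.234 = 0.0378 + 0.06864 + 0.03042 = 0.13686
By total probability over the outer partition,
P(D) = 0.57·0.18176 + 0.43·0.13686
      = 0.1036032 + 0.0588498 = 0.162453

0.1625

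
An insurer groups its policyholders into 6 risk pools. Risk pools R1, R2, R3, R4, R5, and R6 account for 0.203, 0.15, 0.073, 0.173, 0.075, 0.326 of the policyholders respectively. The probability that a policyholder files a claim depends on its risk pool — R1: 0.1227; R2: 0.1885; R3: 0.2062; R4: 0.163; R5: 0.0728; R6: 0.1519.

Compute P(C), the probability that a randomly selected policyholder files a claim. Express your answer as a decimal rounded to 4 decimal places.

P(C) ≈ 0.1514

Summing over the partition,
P(C) = P(C|R1)·P(R1) + P(C|R2)·P(R2) + P(C|R3)·P(R3) + P(C|R4)·P(R4) + P(C|R5)·P(R5) + P(C|R6)·P(R6)
      = 0.1227·0.203 + 0.1885·0.15 + 0.2062·0.073 + 0.163·0.173 + 0.0728·0.075 + 0.1519·0.326
      = 0.0249081 + 0.028275 + 0.0150526 + 0.028199 + 0.00546 + 0.0495194 = 0.1514141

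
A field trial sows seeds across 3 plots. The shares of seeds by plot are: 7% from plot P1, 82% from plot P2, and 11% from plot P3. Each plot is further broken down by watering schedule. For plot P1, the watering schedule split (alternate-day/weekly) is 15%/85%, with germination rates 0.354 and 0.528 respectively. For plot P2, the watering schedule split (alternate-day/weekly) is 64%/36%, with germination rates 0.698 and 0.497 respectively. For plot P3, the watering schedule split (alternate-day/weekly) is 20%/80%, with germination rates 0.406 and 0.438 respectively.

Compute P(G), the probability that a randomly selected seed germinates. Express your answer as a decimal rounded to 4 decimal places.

P(G|P1) = 0.15·0.354 + 0.85·0.528 = 0.0531 + 0.4488 = 0.5019
P(G|P2) = 0.64·0.698 + 0.36·0.497 = 0.44672 + 0.17892 = 0.62564
P(G|P3) = 0.2·0.406 + 0.8·0.438 = 0.0812 + 0.3504 = 0.4316
Then overall,
P(G) = 0.07·0.5019 + 0.82·0.62564 + 0.11·0.4316
      = 0.035133 + 0.5130248 + 0.047476 = 0.5956338

0.5956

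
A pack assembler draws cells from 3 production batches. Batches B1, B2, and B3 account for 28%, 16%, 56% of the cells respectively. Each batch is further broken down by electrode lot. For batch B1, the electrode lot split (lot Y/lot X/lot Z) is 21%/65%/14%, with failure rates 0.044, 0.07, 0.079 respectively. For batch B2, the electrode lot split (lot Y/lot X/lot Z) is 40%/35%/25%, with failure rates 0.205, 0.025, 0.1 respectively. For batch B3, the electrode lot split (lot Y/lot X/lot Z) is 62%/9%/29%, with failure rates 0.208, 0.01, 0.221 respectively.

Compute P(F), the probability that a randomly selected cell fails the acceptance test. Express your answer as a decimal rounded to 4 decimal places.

P(F|B1) = 0.21·0.044 + 0.65·0.07 + 0.14·0.079 = 0.00924 + 0.0455 + 0.01106 = 0.0658
P(F|B2) = 0.4·0.205 + 0.35·0.025 + 0.25·0.1 = 0.082 + 0.00875 + 0.025 = 0.11575
P(F|B3) = 0.62·0.208 + 0.09·0.01 + 0.29·0.221 = 0.12896 + 0.0009 + 0.06409 = 0.19395
By total probability over the outer partition,
P(F) = 0.28·0.0658 + 0.16·0.11575 + 0.56·0.19395
      = 0.018424 + 0.01852 + 0.108612 = 0.145556

P(F) ≈ 0.1456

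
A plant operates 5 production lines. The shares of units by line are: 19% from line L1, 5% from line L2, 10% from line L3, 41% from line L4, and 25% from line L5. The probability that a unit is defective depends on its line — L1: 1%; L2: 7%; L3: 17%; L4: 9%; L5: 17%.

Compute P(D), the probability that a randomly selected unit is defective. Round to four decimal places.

P(D) = P(D|L1)·P(L1) + P(D|L2)·P(L2) + P(D|L3)·P(L3) + P(D|L4)·P(L4) + P(D|L5)·P(L5)
      = 0.01·0.19 + 0.07·0.05 + 0.17·0.1 + 0.09·0.41 + 0.17·0.25
      = 0.0019 + 0.0035 + 0.017 + 0.0369 + 0.0425 = 0.1018

0.1018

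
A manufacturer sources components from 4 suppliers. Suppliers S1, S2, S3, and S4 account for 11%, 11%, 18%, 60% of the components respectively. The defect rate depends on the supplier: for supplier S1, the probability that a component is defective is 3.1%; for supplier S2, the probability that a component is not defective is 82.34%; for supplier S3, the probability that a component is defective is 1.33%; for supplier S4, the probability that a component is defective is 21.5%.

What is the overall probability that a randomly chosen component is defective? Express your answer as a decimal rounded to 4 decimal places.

P(D) ≈ 0.1542

P(D|S2) = 1 − 0.8234 = 0.1766.
P(D) = P(D|S1)·P(S1) + P(D|S2)·P(S2) + P(D|S3)·P(S3) + P(D|S4)·P(S4)
      = 0.031·0.11 + 0.1766·0.11 + 0.0133·0.18 + 0.215·0.6
      = 0.00341 + 0.019426 + 0.002394 + 0.129 = 0.15423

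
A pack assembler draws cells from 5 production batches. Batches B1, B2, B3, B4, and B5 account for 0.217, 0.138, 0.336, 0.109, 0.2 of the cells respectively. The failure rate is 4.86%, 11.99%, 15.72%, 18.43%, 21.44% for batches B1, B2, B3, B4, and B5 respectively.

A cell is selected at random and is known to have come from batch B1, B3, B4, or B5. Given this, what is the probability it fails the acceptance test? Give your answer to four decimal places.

Let S = {B1, B3, B4, B5}.
P(S) = 0.217 + 0.336 + 0.109 + 0.2 = 0.862.
P(F ∩ S) = 0.0486·0.217 + 0.1572·0.336 + 0.1843·0.109 + 0.2144·0.2 = 0.0105462 + 0.0528192 + 0.0200887 + 0.04288 = 0.1263341.
P(F | S) = 0.1263341 / 0.862 = 0.146559…

0.1466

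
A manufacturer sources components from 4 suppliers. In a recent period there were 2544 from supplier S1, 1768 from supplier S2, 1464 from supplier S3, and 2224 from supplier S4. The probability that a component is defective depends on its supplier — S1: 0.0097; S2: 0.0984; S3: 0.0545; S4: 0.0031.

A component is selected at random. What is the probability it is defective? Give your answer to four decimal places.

P(D) ≈ 0.0357

Total: 2544 + 1768 + 1464 + 2224 = 8000.
P(S1) = 2544/8000 = 0.318. P(S2) = 1768/8000 = 0.221. P(S3) = 1464/8000 = 0.183. P(S4) = 2224/8000 = 0.278.
P(D) = P(D|S1)·P(S1) + P(D|S2)·P(S2) + P(D|S3)·P(S3) + P(D|S4)·P(S4)
      = 0.0097·0.318 + 0.0984·0.221 + 0.0545·0.183 + 0.0031·0.278
      = 0.0030846 + 0.0217464 + 0.0099735 + 0.0008618 = 0.0356663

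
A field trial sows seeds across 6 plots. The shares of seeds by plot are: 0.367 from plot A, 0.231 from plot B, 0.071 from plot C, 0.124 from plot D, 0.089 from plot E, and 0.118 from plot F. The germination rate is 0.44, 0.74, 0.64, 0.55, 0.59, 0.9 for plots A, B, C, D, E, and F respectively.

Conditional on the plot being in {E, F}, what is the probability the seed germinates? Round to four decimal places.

P(G|S) ≈ 0.7667

Let S = {E, F}.
P(S) = 0.089 + 0.118 = 0.207.
P(G ∩ S) = 0.59·0.089 + 0.9·0.118 = 0.05251 + 0.1062 = 0.15871.
P(G | S) = 0.15871 / 0.207 = 0.766715…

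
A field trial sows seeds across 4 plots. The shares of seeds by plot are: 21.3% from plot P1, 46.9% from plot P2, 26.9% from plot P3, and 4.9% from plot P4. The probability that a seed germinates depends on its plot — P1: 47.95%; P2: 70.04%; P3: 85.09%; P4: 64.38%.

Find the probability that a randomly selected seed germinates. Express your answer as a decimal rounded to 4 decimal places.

0.6911

P(G) = P(G|P1)·P(P1) + P(G|P2)·P(P2) + P(G|P3)·P(P3) + P(G|P4)·P(P4)
      = 0.4795·0.213 + 0.7004·0.469 + 0.8509·0.269 + 0.6438·0.049
      = 0.1021335 + 0.3284876 + 0.2288921 + 0.0315462 = 0.6910594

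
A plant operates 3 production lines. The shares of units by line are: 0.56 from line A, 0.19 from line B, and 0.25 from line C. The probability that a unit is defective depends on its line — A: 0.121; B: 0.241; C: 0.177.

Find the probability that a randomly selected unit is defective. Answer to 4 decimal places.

By the law of total probability,
P(D) = P(D|A)·P(A) + P(D|B)·P(B) + P(D|C)·P(C)
      = 0.121·0.56 + 0.241·0.19 + 0.177·0.25
      = 0.06776 + 0.04579 + 0.04425 = 0.1578

P(D) ≈ 0.1578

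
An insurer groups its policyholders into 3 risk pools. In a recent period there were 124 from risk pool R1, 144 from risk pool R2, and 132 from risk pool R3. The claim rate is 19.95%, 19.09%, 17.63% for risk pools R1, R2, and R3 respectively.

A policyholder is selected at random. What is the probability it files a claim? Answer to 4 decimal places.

Total: 124 + 144 + 132 = 400.
P(R1) = 124/400 = 0.31. P(R2) = 144/400 = 0.36. P(R3) = 132/400 = 0.33.
P(C) = P(C|R1)·P(R1) + P(C|R2)·P(R2) + P(C|R3)·P(R3)
      = 0.1995·0.31 + 0.1909·0.36 + 0.1763·0.33
      = 0.061845 + 0.068724 + 0.058179 = 0.188748

P(C) ≈ 0.1887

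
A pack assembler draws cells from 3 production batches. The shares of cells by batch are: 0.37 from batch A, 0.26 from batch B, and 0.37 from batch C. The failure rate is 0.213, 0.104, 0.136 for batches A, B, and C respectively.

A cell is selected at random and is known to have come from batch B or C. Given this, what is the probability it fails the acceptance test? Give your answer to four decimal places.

Let S = {B, C}.
P(S) = 0.26 + 0.37 = 0.63.
P(F ∩ S) = 0.104·0.26 + 0.136·0.37 = 0.02704 + 0.05032 = 0.07736.
P(F | S) = 0.07736 / 0.63 = 0.122794…

0.1228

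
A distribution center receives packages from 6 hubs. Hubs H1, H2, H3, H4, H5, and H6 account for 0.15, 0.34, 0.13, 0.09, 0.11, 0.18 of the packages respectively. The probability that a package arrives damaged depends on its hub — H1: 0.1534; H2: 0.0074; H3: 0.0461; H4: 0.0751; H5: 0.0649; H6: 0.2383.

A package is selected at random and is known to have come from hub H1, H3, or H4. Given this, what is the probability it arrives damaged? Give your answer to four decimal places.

Let S = {H1, H3, H4}.
P(S) = 0.15 + 0.13 + 0.09 = 0.37.
P(D ∩ S) = 0.1534·0.15 + 0.0461·0.13 + 0.0751·0.09 = 0.02301 + 0.005993 + 0.006759 = 0.035762.
P(D | S) = 0.035762 / 0.37 = 0.096654…

P(D|S) ≈ 0.0967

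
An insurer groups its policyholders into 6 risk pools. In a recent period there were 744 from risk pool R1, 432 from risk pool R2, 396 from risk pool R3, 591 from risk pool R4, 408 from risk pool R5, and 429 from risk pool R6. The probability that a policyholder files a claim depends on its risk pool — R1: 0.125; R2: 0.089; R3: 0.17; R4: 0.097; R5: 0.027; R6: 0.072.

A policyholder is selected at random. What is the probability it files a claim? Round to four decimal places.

0.0993

Total: 744 + 432 + 396 + 591 + 408 + 429 = 3000.
P(R1) = 744/3000 = 0.248. P(R2) = 432/3000 = 0.144. P(R3) = 396/3000 = 0.132. P(R4) = 591/3000 = 0.197. P(R5) = 408/3000 = 0.136. P(R6) = 429/3000 = 0.143.
P(C) = P(C|R1)·P(R1) + P(C|R2)·P(R2) + P(C|R3)·P(R3) + P(C|R4)·P(R4) + P(C|R5)·P(R5) + P(C|R6)·P(R6)
      = 0.125·0.248 + 0.089·0.144 + 0.17·0.132 + 0.097·0.197 + 0.027·0.136 + 0.072·0.143
      = 0.031 + 0.012816 + 0.02244 + 0.019109 + 0.003672 + 0.010296 = 0.099333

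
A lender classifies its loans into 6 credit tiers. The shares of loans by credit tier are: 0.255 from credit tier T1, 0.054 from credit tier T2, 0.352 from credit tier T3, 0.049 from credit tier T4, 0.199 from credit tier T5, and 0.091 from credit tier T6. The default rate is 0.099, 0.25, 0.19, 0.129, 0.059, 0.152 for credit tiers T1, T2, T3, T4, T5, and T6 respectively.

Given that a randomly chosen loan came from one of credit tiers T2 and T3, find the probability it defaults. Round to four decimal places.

P(D|S) ≈ 0.1980

Let S = {T2, T3}.
P(S) = 0.054 + 0.352 = 0.406.
P(D ∩ S) = 0.25·0.054 + 0.19·0.352 = 0.0135 + 0.06688 = 0.08038.
P(D | S) = 0.08038 / 0.406 = 0.197980…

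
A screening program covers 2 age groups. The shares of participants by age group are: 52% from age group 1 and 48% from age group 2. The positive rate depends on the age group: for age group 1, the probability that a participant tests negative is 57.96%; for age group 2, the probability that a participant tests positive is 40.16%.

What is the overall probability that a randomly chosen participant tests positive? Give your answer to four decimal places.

0.4114

P(T|1) = 1 − 0.5796 = 0.4204.
P(T) = P(T|1)·P(1) + P(T|2)·P(2)
      = 0.4204·0.52 + 0.4016·0.48
      = 0.218608 + 0.192768 = 0.411376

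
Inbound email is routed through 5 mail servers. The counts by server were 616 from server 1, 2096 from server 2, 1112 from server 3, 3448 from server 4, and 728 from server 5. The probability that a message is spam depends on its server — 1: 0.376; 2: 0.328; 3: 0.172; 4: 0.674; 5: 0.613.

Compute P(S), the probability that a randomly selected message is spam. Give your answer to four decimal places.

Total: 616 + 2096 + 1112 + 3448 + 728 = 8000.
P(1) = 616/8000 = 0.077. P(2) = 2096/8000 = 0.262. P(3) = 1112/8000 = 0.139. P(4) = 3448/8000 = 0.431. P(5) = 728/8000 = 0.091.
P(S) = P(S|1)·P(1) + P(S|2)·P(2) + P(S|3)·P(3) + P(S|4)·P(4) + P(S|5)·P(5)
      = 0.376·0.077 + 0.328·0.262 + 0.172·0.139 + 0.674·0.431 + 0.613·0.091
      = 0.028952 + 0.085936 + 0.023908 + 0.290494 + 0.055783 = 0.485073

0.4851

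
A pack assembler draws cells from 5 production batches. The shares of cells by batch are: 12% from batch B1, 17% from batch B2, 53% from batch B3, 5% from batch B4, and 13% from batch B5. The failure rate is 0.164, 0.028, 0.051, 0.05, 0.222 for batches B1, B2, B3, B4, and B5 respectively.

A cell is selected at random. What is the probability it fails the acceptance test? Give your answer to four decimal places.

P(F) ≈ 0.0828

Summing over the partition,
P(F) = P(F|B1)·P(B1) + P(F|B2)·P(B2) + P(F|B3)·P(B3) + P(F|B4)·P(B4) + P(F|B5)·P(B5)
      = 0.164·0.12 + 0.028·0.17 + 0.051·0.53 + 0.05·0.05 + 0.222·0.13
      = 0.01968 + 0.00476 + 0.02703 + 0.0025 + 0.02886 = 0.08283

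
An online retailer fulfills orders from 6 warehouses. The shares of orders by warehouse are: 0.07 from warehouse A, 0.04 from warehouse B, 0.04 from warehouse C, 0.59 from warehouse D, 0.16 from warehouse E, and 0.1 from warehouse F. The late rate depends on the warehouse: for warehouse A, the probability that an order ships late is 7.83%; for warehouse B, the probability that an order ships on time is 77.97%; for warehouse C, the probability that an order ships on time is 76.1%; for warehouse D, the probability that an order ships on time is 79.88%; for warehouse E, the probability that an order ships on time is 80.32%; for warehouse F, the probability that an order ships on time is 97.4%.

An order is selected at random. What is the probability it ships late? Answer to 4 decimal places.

P(L|B) = 1 − 0.7797 = 0.2203.
P(L|C) = 1 − 0.761 = 0.239.
P(L|D) = 1 − 0.7988 = 0.2012.
P(L|E) = 1 − 0.8032 = 0.1968.
P(L|F) = 1 − 0.974 = 0.026.
P(L) = P(L|A)·P(A) + P(L|B)·P(B) + P(L|C)·P(C) + P(L|D)·P(D) + P(L|E)·P(E) + P(L|F)·P(F)
      = 0.0783·0.07 + 0.2203·0.04 + 0.239·0.04 + 0.2012·0.59 + 0.1968·0.16 + 0.026·0.1
      = 0.005481 + 0.008812 + 0.00956 + 0.118708 + 0.031488 + 0.0026 = 0.176649

P(L) ≈ 0.1766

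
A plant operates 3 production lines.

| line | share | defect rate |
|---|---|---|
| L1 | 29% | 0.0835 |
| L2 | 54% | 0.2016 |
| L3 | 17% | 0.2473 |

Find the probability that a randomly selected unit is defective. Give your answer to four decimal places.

Using total probability over the partition,
P(D) = P(D|L1)·P(L1) + P(D|L2)·P(L2) + P(D|L3)·P(L3)
      = 0.0835·0.29 + 0.2016·0.54 + 0.2473·0.17
      = 0.024215 + 0.108864 + 0.042041 = 0.17512

0.1751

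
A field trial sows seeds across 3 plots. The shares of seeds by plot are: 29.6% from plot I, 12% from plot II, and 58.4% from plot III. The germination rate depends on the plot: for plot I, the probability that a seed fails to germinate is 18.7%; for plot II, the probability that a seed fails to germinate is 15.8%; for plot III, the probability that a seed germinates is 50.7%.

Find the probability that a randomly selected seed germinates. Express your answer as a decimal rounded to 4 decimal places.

P(G|I) = 1 − 0.187 = 0.813.
P(G|II) = 1 − 0.158 = 0.842.
P(G) = P(G|I)·P(I) + P(G|II)·P(II) + P(G|III)·P(III)
      = 0.813·0.296 + 0.842·0.12 + 0.507·0.584
      = 0.240648 + 0.10104 + 0.296088 = 0.637776

0.6378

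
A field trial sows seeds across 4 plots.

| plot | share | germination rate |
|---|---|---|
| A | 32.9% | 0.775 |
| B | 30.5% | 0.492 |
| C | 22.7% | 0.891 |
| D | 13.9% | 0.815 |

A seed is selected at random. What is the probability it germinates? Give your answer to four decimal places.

Summing over the partition,
P(G) = P(G|A)·P(A) + P(G|B)·P(B) + P(G|C)·P(C) + P(G|D)·P(D)
      = 0.775·0.329 + 0.492·0.305 + 0.891·0.227 + 0.815·0.139
      = 0.254975 + 0.15006 + 0.202257 + 0.113285 = 0.720577

0.7206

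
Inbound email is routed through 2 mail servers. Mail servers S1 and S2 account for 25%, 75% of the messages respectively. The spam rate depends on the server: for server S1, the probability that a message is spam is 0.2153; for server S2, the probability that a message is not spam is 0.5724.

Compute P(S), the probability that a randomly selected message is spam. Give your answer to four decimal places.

P(S|S2) = 1 − 0.5724 = 0.4276.
Using total probability over the partition,
P(S) = P(S|S1)·P(S1) + P(S|S2)·P(S2)
      = 0.2153·0.25 + 0.4276·0.75
      = 0.053825 + 0.3207 = 0.374525

0.3745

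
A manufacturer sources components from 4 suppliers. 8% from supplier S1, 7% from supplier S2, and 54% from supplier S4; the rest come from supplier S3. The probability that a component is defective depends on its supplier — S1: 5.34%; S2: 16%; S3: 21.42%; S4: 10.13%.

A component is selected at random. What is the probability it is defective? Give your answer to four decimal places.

P(S3) = 1 − (0.08 + 0.07 + 0.54) = 0.31.
Summing over the partition,
P(D) = P(D|S1)·P(S1) + P(D|S2)·P(S2) + P(D|S3)·P(S3) + P(D|S4)·P(S4)
      = 0.0534·0.08 + 0.16·0.07 + 0.2142·0.31 + 0.1013·0.54
      = 0.004272 + 0.0112 + 0.066402 + 0.054702 = 0.136576

0.1366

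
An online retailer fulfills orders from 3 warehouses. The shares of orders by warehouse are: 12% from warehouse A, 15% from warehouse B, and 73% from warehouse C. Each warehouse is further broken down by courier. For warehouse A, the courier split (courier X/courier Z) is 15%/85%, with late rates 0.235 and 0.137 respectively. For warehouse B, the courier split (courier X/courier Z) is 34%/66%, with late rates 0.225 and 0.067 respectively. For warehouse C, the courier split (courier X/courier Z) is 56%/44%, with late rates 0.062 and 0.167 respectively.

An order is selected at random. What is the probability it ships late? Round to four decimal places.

P(L|A) = 0.15·0.235 + 0.85·0.137 = 0.03525 + 0.11645 = 0.1517
P(L|B) = 0.34·0.225 + 0.66·0.067 = 0.0765 + 0.04422 = 0.12072
P(L|C) = 0.56·0.062 + 0.44·0.167 = 0.03472 + 0.07348 = 0.1082
Then overall,
P(L) = 0.12·0.1517 + 0.15·0.12072 + 0.73·0.1082
      = 0.018204 + 0.018108 + 0.078986 = 0.115298

0.1153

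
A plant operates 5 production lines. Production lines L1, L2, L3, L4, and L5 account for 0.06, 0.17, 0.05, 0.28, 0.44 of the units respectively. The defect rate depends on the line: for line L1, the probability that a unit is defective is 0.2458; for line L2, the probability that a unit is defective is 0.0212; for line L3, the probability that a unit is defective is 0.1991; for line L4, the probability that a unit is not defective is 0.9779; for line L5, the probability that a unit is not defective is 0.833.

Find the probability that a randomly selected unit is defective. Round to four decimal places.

P(D) ≈ 0.1080

P(D|L4) = 1 − 0.9779 = 0.0221.
P(D|L5) = 1 − 0.833 = 0.167.
P(D) = P(D|L1)·P(L1) + P(D|L2)·P(L2) + P(D|L3)·P(L3) + P(D|L4)·P(L4) + P(D|L5)·P(L5)
      = 0.2458·0.06 + 0.0212·0.17 + 0.1991·0.05 + 0.0221·0.28 + 0.167·0.44
      = 0.014748 + 0.003604 + 0.009955 + 0.006188 + 0.07348 = 0.107975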